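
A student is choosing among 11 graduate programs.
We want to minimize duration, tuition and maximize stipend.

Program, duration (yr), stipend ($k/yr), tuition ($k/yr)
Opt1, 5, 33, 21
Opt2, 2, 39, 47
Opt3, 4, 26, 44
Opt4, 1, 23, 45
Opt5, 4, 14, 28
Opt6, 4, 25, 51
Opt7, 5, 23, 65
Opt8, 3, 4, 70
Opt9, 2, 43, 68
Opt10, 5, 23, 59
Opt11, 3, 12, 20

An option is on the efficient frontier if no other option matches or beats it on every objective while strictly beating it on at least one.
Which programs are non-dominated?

Opt1, Opt2, Opt3, Opt4, Opt5, Opt9, Opt11

Opt1: not dominated.
Opt2: not dominated.
Opt3: not dominated.
Opt4: not dominated (best duration).
Opt5: not dominated.
Opt6: dominated by Opt2 (duration 2≤4, stipend 39≥25, tuition 47≤51).
Opt7: dominated by Opt1 (duration 5≤5, stipend 33≥23, tuition 21≤65).
Opt8: dominated by Opt2 (duration 2≤3, stipend 39≥4, tuition 47≤70).
Opt9: not dominated (best stipend).
Opt10: dominated by Opt1 (duration 5≤5, stipend 33≥23, tuition 21≤59).
Opt11: not dominated (best tuition).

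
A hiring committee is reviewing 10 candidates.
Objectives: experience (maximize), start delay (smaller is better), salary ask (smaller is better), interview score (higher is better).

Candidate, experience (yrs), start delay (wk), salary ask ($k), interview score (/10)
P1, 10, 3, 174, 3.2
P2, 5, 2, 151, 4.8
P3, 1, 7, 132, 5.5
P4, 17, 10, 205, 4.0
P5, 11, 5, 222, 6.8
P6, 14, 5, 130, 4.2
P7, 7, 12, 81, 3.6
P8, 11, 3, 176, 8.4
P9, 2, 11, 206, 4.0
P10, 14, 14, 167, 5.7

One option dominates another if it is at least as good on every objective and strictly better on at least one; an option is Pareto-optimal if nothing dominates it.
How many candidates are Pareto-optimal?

P1: not dominated.
P2: not dominated (best start delay).
P3: not dominated.
P4: not dominated (best experience).
P5: dominated by P8 (experience 11≥11, start delay 3≤5, salary ask 176≤222, interview score 8.4≥6.8).
P6: not dominated.
P7: not dominated (best salary ask).
P8: not dominated (best interview score).
P9: dominated by P2 (experience 5≥2, start delay 2≤11, salary ask 151≤206, interview score 4.8≥4.0).
P10: not dominated.
Pareto-optimal: P1, P2, P3, P4, P6, P7, P8, P10 → 8.

8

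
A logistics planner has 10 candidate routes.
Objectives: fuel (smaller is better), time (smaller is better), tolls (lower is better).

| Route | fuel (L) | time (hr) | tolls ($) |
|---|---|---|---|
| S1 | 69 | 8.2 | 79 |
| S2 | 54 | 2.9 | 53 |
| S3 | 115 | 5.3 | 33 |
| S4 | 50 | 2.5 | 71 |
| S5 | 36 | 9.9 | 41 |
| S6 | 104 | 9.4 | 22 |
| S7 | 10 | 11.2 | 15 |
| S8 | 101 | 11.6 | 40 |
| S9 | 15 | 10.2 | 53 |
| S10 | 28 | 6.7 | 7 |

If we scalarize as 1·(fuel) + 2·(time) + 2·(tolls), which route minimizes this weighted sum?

S1: 1·69 + 2·8.2 + 2·79 = 243.4
S2: 1·54 + 2·2.9 + 2·53 = 165.8
S3: 1·115 + 2·5.3 + 2·33 = 191.6
S4: 1·50 + 2·2.5 + 2·71 = 197.0
S5: 1·36 + 2·9.9 + 2·41 = 137.8
S6: 1·104 + 2·9.4 + 2·22 = 166.8
S7: 1·10 + 2·11.2 + 2·15 = 62.4
S8: 1·101 + 2·11.6 + 2·40 = 204.2
S9: 1·15 + 2·10.2 + 2·53 = 141.4
S10: 1·28 + 2·6.7 + 2·7 = 55.4
Lowest: S10 at 55.4.

S10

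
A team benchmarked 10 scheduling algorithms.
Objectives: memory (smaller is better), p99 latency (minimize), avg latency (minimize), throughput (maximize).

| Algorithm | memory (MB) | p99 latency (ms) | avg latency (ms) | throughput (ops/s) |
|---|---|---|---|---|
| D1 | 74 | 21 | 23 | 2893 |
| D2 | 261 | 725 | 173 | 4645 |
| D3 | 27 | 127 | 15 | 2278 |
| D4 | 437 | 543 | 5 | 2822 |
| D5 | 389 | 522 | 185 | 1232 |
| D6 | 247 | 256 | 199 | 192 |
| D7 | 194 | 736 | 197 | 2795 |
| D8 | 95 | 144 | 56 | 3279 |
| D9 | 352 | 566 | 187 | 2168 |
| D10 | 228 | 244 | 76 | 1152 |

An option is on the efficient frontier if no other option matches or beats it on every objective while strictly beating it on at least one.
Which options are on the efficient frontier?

D1, D2, D3, D4, D8

D1: not dominated (best p99 latency).
D2: not dominated (best throughput).
D3: not dominated (best memory).
D4: not dominated (best avg latency).
D5: dominated by D1 (memory 74≤389, p99 latency 21≤522, avg latency 23≤185, throughput 2893≥1232).
D6: dominated by D1 (memory 74≤247, p99 latency 21≤256, avg latency 23≤199, throughput 2893≥192).
D7: dominated by D1 (memory 74≤194, p99 latency 21≤736, avg latency 23≤197, throughput 2893≥2795).
D8: not dominated.
D9: dominated by D1 (memory 74≤352, p99 latency 21≤566, avg latency 23≤187, throughput 2893≥2168).
D10: dominated by D1 (memory 74≤228, p99 latency 21≤244, avg latency 23≤76, throughput 2893≥1152).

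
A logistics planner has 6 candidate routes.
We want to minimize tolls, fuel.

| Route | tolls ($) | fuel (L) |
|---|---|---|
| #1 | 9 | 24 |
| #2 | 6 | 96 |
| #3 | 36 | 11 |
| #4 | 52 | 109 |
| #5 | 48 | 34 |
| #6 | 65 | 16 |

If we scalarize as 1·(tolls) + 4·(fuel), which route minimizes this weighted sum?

#1: 1·9 + 4·24 = 105
#2: 1·6 + 4·96 = 390
#3: 1·36 + 4·11 = 80
#4: 1·52 + 4·109 = 488
#5: 1·48 + 4·34 = 184
#6: 1·65 + 4·16 = 129
Lowest: #3 at 80.

#3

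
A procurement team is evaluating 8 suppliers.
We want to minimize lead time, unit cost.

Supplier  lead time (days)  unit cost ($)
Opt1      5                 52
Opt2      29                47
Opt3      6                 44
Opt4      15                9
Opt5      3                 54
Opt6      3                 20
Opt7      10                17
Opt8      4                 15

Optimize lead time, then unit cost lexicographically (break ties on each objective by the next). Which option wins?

Opt6

First minimize lead time: best is 3, kept {Opt5, Opt6}.
Then minimize unit cost: best is 20, kept {Opt6}.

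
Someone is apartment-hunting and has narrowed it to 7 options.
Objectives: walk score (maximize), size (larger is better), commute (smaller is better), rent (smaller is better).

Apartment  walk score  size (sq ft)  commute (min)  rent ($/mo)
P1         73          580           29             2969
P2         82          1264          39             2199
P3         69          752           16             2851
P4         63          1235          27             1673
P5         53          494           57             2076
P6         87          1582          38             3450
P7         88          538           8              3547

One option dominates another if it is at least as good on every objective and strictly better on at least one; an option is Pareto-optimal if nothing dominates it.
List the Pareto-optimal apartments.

P1, P2, P3, P4, P6, P7

P1: not dominated.
P2: not dominated.
P3: not dominated.
P4: not dominated (best rent).
P5: dominated by P4 (walk score 63≥53, size 1235≥494, commute 27≤57, rent 1673≤2076).
P6: not dominated (best size).
P7: not dominated (best walk score).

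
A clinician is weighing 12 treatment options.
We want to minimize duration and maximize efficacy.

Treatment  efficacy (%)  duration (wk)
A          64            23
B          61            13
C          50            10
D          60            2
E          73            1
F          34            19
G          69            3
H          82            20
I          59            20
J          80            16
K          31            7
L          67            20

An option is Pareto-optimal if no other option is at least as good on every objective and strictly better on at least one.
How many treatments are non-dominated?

A: dominated by E (efficacy 73≥64, duration 1≤23).
B: dominated by E (efficacy 73≥61, duration 1≤13).
C: dominated by D (efficacy 60≥50, duration 2≤10).
D: dominated by E (efficacy 73≥60, duration 1≤2).
E: not dominated (best duration).
F: dominated by B (efficacy 61≥34, duration 13≤19).
G: dominated by E (efficacy 73≥69, duration 1≤3).
H: not dominated (best efficacy).
I: dominated by B (efficacy 61≥59, duration 13≤20).
J: not dominated.
K: dominated by D (efficacy 60≥31, duration 2≤7).
L: dominated by E (efficacy 73≥67, duration 1≤20).
Pareto-optimal: E, H, J → 3.

3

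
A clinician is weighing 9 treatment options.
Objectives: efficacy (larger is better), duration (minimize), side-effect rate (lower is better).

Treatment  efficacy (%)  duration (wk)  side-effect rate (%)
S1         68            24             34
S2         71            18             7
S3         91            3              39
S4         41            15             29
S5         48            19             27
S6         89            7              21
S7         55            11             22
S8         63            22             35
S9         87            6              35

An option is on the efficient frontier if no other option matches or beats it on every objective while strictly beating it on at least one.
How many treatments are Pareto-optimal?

4

S1: dominated by S2 (efficacy 71≥68, duration 18≤24, side-effect rate 7≤34).
S2: not dominated (best side-effect rate).
S3: not dominated (best efficacy).
S4: dominated by S6 (efficacy 89≥41, duration 7≤15, side-effect rate 21≤29).
S5: dominated by S2 (efficacy 71≥48, duration 18≤19, side-effect rate 7≤27).
S6: not dominated.
S7: dominated by S6 (efficacy 89≥55, duration 7≤11, side-effect rate 21≤22).
S8: dominated by S2 (efficacy 71≥63, duration 18≤22, side-effect rate 7≤35).
S9: not dominated.
Pareto-optimal: S2, S3, S6, S9 → 4.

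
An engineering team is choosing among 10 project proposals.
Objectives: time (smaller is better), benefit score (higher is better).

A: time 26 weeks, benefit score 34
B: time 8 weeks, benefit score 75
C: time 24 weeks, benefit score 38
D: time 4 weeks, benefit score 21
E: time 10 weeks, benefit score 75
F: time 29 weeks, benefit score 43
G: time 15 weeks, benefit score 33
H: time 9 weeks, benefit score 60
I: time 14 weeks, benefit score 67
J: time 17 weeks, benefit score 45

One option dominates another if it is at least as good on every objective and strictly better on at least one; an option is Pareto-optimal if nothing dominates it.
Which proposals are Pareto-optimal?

B, D

A: dominated by B (time 8≤26, benefit score 75≥34).
B: not dominated.
C: dominated by B (time 8≤24, benefit score 75≥38).
D: not dominated (best time).
E: dominated by B (time 8≤10, benefit score 75≥75).
F: dominated by B (time 8≤29, benefit score 75≥43).
G: dominated by B (time 8≤15, benefit score 75≥33).
H: dominated by B (time 8≤9, benefit score 75≥60).
I: dominated by B (time 8≤14, benefit score 75≥67).
J: dominated by B (time 8≤17, benefit score 75≥45).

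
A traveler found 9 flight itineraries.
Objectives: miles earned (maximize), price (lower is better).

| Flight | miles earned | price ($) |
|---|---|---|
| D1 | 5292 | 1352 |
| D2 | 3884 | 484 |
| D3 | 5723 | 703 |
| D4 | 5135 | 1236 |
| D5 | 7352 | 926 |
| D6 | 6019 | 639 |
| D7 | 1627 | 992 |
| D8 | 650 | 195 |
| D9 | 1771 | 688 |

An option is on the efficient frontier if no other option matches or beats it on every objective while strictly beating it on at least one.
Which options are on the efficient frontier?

D1: dominated by D3 (miles earned 5723≥5292, price 703≤1352).
D2: not dominated.
D3: dominated by D6 (miles earned 6019≥5723, price 639≤703).
D4: dominated by D3 (miles earned 5723≥5135, price 703≤1236).
D5: not dominated (best miles earned).
D6: not dominated.
D7: dominated by D2 (miles earned 3884≥1627, price 484≤992).
D8: not dominated (best price).
D9: dominated by D2 (miles earned 3884≥1771, price 484≤688).

D2, D5, D6, D8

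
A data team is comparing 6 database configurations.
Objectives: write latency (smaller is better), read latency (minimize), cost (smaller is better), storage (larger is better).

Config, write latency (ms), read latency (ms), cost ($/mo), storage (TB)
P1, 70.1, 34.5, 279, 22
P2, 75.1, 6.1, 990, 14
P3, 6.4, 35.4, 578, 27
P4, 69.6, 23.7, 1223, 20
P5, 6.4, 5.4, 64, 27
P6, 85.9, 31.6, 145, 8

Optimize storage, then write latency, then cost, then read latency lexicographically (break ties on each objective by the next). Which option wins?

P5

First maximize storage: best is 27, kept {P3, P5}.
Then minimize write latency: best is 6.4, kept {P3, P5}.
Then minimize cost: best is 64, kept {P5}.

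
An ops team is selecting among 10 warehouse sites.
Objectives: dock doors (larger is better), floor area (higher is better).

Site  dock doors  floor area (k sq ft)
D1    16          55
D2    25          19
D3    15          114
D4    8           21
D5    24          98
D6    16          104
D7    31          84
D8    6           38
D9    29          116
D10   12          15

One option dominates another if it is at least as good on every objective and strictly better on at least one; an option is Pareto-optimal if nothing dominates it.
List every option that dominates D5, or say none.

D9: dock doors 29≥24, floor area 116≥98 — dominates D5.
Others (D1, D2, D3, D4, D6, D7, D8, D10) are each worse than D5 on at least one objective.

D9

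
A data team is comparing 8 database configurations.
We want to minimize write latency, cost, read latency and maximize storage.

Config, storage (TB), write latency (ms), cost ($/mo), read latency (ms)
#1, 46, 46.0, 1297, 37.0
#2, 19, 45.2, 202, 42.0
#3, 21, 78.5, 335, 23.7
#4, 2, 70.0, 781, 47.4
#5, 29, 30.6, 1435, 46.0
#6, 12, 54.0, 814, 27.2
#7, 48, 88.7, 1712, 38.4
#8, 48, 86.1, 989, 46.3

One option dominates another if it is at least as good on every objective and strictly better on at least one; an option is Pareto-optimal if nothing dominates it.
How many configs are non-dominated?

#1: not dominated.
#2: not dominated (best cost).
#3: not dominated (best read latency).
#4: dominated by #2 (storage 19≥2, write latency 45.2≤70.0, cost 202≤781, read latency 42.0≤47.4).
#5: not dominated (best write latency).
#6: not dominated.
#7: not dominated.
#8: not dominated.
Pareto-optimal: #1, #2, #3, #5, #6, #7, #8 → 7.

7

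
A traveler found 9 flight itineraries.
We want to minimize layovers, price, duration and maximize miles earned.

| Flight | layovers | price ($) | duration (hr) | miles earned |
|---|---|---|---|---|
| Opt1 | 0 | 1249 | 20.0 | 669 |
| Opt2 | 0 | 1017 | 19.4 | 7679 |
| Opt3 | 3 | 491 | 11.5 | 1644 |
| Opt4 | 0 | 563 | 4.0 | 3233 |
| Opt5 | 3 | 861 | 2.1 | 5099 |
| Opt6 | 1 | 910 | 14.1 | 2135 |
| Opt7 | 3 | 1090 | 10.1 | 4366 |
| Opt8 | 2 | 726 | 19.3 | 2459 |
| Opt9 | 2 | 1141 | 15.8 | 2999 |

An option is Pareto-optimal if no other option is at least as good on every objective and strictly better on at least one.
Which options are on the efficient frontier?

Opt1: dominated by Opt2 (layovers 0≤0, price 1017≤1249, duration 19.4≤20.0, miles earned 7679≥669).
Opt2: not dominated (best miles earned).
Opt3: not dominated (best price).
Opt4: not dominated.
Opt5: not dominated (best duration).
Opt6: dominated by Opt4 (layovers 0≤1, price 563≤910, duration 4.0≤14.1, miles earned 3233≥2135).
Opt7: dominated by Opt5 (layovers 3≤3, price 861≤1090, duration 2.1≤10.1, miles earned 5099≥4366).
Opt8: dominated by Opt4 (layovers 0≤2, price 563≤726, duration 4.0≤19.3, miles earned 3233≥2459).
Opt9: dominated by Opt4 (layovers 0≤2, price 563≤1141, duration 4.0≤15.8, miles earned 3233≥2999).

Opt2, Opt3, Opt4, Opt5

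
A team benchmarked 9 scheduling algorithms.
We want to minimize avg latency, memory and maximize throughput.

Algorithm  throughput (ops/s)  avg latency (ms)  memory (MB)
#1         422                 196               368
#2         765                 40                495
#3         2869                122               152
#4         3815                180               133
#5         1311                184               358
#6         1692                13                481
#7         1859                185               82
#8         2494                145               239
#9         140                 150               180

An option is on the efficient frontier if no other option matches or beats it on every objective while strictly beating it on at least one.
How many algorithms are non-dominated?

4

#1: dominated by #3 (throughput 2869≥422, avg latency 122≤196, memory 152≤368).
#2: dominated by #6 (throughput 1692≥765, avg latency 13≤40, memory 481≤495).
#3: not dominated.
#4: not dominated (best throughput).
#5: dominated by #3 (throughput 2869≥1311, avg latency 122≤184, memory 152≤358).
#6: not dominated (best avg latency).
#7: not dominated (best memory).
#8: dominated by #3 (throughput 2869≥2494, avg latency 122≤145, memory 152≤239).
#9: dominated by #3 (throughput 2869≥140, avg latency 122≤150, memory 152≤180).
Pareto-optimal: #3, #4, #6, #7 → 4.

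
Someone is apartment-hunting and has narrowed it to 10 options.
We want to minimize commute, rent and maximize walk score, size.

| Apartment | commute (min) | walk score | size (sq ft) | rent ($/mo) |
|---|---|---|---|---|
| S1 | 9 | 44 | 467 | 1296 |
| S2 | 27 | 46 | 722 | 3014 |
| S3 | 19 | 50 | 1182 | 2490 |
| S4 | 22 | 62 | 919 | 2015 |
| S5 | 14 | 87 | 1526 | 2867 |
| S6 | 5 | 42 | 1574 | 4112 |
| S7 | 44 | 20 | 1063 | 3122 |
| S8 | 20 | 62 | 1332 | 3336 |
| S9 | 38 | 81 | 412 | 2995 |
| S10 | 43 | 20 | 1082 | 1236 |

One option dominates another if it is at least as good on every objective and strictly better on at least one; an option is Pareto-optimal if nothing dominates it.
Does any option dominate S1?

No

S2: worse on commute (27 vs 9).
S3: worse on commute (19 vs 9).
S4: worse on commute (22 vs 9).
S5: worse on commute (14 vs 9).
S6: worse on walk score (42 vs 44).
S7: worse on commute (44 vs 9).
S8: worse on commute (20 vs 9).
S9: worse on commute (38 vs 9).
S10: worse on commute (43 vs 9).
No option is at least as good as S1 on every objective and strictly better on one.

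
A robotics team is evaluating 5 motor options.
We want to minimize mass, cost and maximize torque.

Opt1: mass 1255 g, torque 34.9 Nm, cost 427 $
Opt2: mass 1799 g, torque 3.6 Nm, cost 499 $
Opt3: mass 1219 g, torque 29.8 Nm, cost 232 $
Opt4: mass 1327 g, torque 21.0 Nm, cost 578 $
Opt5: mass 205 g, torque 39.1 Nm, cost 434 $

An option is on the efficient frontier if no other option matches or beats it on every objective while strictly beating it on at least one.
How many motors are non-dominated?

3

Opt1: not dominated.
Opt2: dominated by Opt1 (mass 1255≤1799, torque 34.9≥3.6, cost 427≤499).
Opt3: not dominated (best cost).
Opt4: dominated by Opt1 (mass 1255≤1327, torque 34.9≥21.0, cost 427≤578).
Opt5: not dominated (best mass).
Pareto-optimal: Opt1, Opt3, Opt5 → 3.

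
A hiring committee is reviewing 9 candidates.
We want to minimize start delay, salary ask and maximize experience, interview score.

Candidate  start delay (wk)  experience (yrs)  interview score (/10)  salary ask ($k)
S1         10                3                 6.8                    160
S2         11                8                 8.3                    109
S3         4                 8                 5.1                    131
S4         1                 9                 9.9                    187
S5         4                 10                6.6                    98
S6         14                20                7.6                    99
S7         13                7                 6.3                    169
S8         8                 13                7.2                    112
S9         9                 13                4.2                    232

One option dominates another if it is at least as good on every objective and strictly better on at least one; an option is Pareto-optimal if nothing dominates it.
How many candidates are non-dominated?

S1: dominated by S8 (start delay 8≤10, experience 13≥3, interview score 7.2≥6.8, salary ask 112≤160).
S2: not dominated.
S3: dominated by S5 (start delay 4≤4, experience 10≥8, interview score 6.6≥5.1, salary ask 98≤131).
S4: not dominated (best start delay).
S5: not dominated (best salary ask).
S6: not dominated (best experience).
S7: dominated by S2 (start delay 11≤13, experience 8≥7, interview score 8.3≥6.3, salary ask 109≤169).
S8: not dominated.
S9: dominated by S8 (start delay 8≤9, experience 13≥13, interview score 7.2≥4.2, salary ask 112≤232).
Pareto-optimal: S2, S4, S5, S6, S8 → 5.

5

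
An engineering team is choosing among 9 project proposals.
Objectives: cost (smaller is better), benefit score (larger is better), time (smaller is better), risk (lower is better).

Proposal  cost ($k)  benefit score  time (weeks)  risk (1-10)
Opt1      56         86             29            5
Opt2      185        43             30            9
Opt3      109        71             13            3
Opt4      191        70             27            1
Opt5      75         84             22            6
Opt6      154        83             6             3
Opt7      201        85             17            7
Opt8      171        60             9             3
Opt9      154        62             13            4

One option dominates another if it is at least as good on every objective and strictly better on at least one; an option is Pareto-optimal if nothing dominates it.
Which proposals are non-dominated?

Opt1, Opt3, Opt4, Opt5, Opt6, Opt7

Opt1: not dominated (best cost).
Opt2: dominated by Opt1 (cost 56≤185, benefit score 86≥43, time 29≤30, risk 5≤9).
Opt3: not dominated.
Opt4: not dominated (best risk).
Opt5: not dominated.
Opt6: not dominated (best time).
Opt7: not dominated.
Opt8: dominated by Opt6 (cost 154≤171, benefit score 83≥60, time 6≤9, risk 3≤3).
Opt9: dominated by Opt3 (cost 109≤154, benefit score 71≥62, time 13≤13, risk 3≤4).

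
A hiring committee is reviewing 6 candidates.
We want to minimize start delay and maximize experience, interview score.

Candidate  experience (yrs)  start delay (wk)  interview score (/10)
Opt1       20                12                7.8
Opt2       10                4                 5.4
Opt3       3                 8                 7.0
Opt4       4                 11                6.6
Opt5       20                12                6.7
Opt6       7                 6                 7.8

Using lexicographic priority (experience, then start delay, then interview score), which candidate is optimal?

Opt1

First maximize experience: best is 20, kept {Opt1, Opt5}.
Then minimize start delay: best is 12, kept {Opt1, Opt5}.
Then maximize interview score: best is 7.8, kept {Opt1}.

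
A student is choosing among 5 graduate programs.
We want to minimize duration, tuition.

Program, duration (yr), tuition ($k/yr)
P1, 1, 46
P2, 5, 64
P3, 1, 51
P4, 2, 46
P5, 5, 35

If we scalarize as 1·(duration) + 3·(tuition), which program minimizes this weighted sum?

P1: 1·1 + 3·46 = 139
P2: 1·5 + 3·64 = 197
P3: 1·1 + 3·51 = 154
P4: 1·2 + 3·46 = 140
P5: 1·5 + 3·35 = 110
Lowest: P5 at 110.

P5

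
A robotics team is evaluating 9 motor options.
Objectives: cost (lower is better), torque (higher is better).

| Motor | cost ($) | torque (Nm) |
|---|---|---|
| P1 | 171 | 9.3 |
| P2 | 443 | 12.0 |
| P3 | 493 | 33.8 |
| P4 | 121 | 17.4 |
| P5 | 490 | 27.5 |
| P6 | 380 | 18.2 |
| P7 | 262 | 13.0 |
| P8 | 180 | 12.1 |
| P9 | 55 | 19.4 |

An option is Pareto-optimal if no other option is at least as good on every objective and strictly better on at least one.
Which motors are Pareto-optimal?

P3, P5, P9

P1: dominated by P4 (cost 121≤171, torque 17.4≥9.3).
P2: dominated by P4 (cost 121≤443, torque 17.4≥12.0).
P3: not dominated (best torque).
P4: dominated by P9 (cost 55≤121, torque 19.4≥17.4).
P5: not dominated.
P6: dominated by P9 (cost 55≤380, torque 19.4≥18.2).
P7: dominated by P4 (cost 121≤262, torque 17.4≥13.0).
P8: dominated by P4 (cost 121≤180, torque 17.4≥12.1).
P9: not dominated (best cost).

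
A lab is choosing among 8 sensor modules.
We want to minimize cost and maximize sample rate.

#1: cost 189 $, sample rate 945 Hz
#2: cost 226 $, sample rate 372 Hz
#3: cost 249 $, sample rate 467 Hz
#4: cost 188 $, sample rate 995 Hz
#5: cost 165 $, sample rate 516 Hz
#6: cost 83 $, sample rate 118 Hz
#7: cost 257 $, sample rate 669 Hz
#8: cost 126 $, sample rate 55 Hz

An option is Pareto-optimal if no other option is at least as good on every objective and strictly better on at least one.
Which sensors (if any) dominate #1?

#4: cost 188≤189, sample rate 995≥945 — dominates #1.
Others (#2, #3, #5, #6, #7, #8) are each worse than #1 on at least one objective.

#4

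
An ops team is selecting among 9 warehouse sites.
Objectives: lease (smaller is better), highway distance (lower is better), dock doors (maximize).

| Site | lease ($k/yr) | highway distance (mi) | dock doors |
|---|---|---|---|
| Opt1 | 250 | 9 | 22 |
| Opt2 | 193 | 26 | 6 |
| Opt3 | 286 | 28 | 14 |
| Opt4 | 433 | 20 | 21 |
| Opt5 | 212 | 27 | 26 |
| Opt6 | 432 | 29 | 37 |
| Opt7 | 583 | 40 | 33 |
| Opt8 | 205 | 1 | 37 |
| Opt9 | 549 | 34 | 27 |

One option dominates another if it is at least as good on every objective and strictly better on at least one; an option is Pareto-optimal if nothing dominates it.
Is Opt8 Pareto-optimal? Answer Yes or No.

Yes

Opt1: worse on lease (250 vs 205).
Opt2: worse on highway distance (26 vs 1).
Opt3: worse on lease (286 vs 205).
Opt4: worse on lease (433 vs 205).
Opt5: worse on lease (212 vs 205).
Opt6: worse on lease (432 vs 205).
Opt7: worse on lease (583 vs 205).
Opt9: worse on lease (549 vs 205).
No option is at least as good as Opt8 on every objective and strictly better on one.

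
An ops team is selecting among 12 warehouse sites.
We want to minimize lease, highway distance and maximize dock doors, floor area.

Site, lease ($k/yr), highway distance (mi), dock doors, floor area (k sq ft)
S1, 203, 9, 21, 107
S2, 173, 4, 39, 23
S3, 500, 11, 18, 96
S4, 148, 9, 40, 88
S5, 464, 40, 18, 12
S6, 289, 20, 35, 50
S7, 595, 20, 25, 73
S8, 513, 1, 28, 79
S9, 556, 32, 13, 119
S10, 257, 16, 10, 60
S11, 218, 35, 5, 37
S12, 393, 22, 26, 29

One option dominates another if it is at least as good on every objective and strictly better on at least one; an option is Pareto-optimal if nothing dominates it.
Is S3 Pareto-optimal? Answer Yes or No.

S1 vs S3: lease 203≤500, highway distance 9≤11, dock doors 21≥18, floor area 107≥96 — S1 is at least as good on every objective and strictly better on at least one, so S1 dominates S3.

No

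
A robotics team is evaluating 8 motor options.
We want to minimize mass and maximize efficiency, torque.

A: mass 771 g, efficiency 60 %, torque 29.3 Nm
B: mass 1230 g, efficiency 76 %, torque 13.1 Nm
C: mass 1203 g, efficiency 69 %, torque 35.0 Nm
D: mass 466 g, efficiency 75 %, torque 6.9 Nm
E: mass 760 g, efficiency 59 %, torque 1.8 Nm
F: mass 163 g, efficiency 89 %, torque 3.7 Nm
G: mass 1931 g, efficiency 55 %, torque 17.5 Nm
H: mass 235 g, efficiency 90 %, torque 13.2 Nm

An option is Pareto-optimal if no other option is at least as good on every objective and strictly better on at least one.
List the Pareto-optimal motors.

A, C, F, H

A: not dominated.
B: dominated by H (mass 235≤1230, efficiency 90≥76, torque 13.2≥13.1).
C: not dominated (best torque).
D: dominated by H (mass 235≤466, efficiency 90≥75, torque 13.2≥6.9).
E: dominated by D (mass 466≤760, efficiency 75≥59, torque 6.9≥1.8).
F: not dominated (best mass).
G: dominated by A (mass 771≤1931, efficiency 60≥55, torque 29.3≥17.5).
H: not dominated (best efficiency).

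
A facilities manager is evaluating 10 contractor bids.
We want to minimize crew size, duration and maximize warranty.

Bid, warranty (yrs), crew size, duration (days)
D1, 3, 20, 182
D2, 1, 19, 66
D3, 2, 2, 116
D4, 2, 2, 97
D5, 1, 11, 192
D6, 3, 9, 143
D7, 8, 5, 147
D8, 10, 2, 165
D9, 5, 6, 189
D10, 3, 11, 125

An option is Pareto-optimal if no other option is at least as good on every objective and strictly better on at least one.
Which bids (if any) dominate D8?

D1: worse on warranty (3 vs 10).
D2: worse on warranty (1 vs 10).
D3: worse on warranty (2 vs 10).
D4: worse on warranty (2 vs 10).
D5: worse on warranty (1 vs 10).
D6: worse on warranty (3 vs 10).
D7: worse on warranty (8 vs 10).
D9: worse on warranty (5 vs 10).
D10: worse on warranty (3 vs 10).
No option dominates D8.

none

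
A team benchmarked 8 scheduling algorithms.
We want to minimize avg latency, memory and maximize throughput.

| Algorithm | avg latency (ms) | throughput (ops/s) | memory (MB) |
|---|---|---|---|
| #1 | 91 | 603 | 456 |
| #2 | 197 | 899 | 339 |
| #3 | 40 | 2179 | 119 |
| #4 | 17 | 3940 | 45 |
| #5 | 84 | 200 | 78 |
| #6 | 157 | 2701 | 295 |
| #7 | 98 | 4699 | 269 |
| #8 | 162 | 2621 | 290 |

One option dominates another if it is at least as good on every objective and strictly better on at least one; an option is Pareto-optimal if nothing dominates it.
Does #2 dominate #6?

#2 vs #6: #2 is worse on avg latency (197 vs 157), so it does not dominate #6.

No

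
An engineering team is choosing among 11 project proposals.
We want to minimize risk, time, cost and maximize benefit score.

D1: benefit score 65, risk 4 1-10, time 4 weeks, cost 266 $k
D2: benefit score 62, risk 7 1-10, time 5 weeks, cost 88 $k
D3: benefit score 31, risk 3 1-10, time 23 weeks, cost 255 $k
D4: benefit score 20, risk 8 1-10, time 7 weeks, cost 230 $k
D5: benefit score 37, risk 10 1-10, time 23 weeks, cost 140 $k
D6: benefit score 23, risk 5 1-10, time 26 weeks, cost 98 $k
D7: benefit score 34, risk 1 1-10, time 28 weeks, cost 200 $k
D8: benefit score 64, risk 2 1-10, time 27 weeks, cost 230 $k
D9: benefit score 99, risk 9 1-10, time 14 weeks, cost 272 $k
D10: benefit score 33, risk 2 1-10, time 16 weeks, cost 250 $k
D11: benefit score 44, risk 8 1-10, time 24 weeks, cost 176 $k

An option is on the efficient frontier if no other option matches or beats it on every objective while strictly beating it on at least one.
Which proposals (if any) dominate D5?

D2: benefit score 62≥37, risk 7≤10, time 5≤23, cost 88≤140 — dominates D5.
Others (D1, D3, D4, D6, D7, D8, D9, D10, D11) are each worse than D5 on at least one objective.

D2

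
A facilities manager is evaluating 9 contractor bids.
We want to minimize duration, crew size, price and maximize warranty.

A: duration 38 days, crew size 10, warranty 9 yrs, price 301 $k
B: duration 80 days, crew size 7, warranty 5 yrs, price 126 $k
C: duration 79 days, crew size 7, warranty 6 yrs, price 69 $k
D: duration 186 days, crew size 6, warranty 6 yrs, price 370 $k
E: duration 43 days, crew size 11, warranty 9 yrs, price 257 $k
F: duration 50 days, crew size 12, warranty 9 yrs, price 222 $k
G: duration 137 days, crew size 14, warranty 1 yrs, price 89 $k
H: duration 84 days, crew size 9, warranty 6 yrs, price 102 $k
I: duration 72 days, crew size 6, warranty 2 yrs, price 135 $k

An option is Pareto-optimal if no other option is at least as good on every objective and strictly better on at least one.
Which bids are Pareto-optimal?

A, C, D, E, F, I

A: not dominated (best duration).
B: dominated by C (duration 79≤80, crew size 7≤7, warranty 6≥5, price 69≤126).
C: not dominated (best price).
D: not dominated.
E: not dominated.
F: not dominated.
G: dominated by C (duration 79≤137, crew size 7≤14, warranty 6≥1, price 69≤89).
H: dominated by C (duration 79≤84, crew size 7≤9, warranty 6≥6, price 69≤102).
I: not dominated.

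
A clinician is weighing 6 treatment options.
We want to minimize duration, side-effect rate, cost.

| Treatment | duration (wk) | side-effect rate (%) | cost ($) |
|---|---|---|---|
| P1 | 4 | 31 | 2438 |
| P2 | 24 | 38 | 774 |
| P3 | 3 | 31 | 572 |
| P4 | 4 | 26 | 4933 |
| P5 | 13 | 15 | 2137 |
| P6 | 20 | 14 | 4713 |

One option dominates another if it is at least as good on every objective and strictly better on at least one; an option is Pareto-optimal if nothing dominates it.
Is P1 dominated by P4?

No

P4 vs P1: P4 is worse on cost (4933 vs 2438), so it does not dominate P1.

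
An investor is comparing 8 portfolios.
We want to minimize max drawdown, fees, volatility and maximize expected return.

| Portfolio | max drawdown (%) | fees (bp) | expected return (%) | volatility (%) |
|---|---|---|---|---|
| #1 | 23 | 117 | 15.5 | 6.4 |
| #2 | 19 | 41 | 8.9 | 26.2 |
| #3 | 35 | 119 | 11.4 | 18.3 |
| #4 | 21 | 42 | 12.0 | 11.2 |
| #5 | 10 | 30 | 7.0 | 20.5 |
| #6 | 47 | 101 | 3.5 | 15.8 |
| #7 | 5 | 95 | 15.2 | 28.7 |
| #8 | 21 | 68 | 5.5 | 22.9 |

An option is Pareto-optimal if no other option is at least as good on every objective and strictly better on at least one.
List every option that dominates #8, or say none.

#4, #5

#4: max drawdown 21≤21, fees 42≤68, expected return 12.0≥5.5, volatility 11.2≤22.9 — dominates #8.
#5: max drawdown 10≤21, fees 30≤68, expected return 7.0≥5.5, volatility 20.5≤22.9 — dominates #8.
Others (#1, #2, #3, #6, #7) are each worse than #8 on at least one objective.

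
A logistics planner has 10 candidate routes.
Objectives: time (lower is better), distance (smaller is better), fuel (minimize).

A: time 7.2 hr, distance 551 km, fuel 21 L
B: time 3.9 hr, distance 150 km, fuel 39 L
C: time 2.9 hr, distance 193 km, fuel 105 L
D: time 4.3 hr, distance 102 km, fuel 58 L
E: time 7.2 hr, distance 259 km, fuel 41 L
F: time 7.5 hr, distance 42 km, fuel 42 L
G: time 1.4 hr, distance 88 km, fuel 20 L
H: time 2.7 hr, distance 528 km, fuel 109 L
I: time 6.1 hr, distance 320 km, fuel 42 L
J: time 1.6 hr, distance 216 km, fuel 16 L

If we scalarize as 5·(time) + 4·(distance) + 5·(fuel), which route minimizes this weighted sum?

F

A: 5·7.2 + 4·551 + 5·21 = 2345.0
B: 5·3.9 + 4·150 + 5·39 = 814.5
C: 5·2.9 + 4·193 + 5·105 = 1311.5
D: 5·4.3 + 4·102 + 5·58 = 719.5
E: 5·7.2 + 4·259 + 5·41 = 1277.0
F: 5·7.5 + 4·42 + 5·42 = 415.5
G: 5·1.4 + 4·88 + 5·20 = 459.0
H: 5·2.7 + 4·528 + 5·109 = 2670.5
I: 5·6.1 + 4·320 + 5·42 = 1520.5
J: 5·1.6 + 4·216 + 5·16 = 952.0
Lowest: F at 415.5.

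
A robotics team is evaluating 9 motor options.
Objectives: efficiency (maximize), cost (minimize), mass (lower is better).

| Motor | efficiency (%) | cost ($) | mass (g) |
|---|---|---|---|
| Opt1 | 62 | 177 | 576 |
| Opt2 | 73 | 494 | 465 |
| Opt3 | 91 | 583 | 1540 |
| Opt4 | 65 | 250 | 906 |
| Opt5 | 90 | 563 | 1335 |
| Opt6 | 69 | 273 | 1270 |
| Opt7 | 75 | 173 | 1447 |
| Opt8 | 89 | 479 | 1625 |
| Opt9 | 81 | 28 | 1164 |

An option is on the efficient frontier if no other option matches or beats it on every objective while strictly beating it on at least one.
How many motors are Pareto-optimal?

7

Opt1: not dominated.
Opt2: not dominated (best mass).
Opt3: not dominated (best efficiency).
Opt4: not dominated.
Opt5: not dominated.
Opt6: dominated by Opt9 (efficiency 81≥69, cost 28≤273, mass 1164≤1270).
Opt7: dominated by Opt9 (efficiency 81≥75, cost 28≤173, mass 1164≤1447).
Opt8: not dominated.
Opt9: not dominated (best cost).
Pareto-optimal: Opt1, Opt2, Opt3, Opt4, Opt5, Opt8, Opt9 → 7.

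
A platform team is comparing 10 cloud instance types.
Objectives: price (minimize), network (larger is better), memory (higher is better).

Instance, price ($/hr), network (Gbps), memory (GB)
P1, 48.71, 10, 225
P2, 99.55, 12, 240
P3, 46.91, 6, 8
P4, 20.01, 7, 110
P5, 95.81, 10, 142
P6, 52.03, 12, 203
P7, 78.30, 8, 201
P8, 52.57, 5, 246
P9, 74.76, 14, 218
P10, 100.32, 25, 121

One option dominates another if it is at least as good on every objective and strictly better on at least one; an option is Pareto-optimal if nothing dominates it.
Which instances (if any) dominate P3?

P4: price 20.01≤46.91, network 7≥6, memory 110≥8 — dominates P3.
Others (P1, P2, P5, P6, P7, P8, P9, P10) are each worse than P3 on at least one objective.

P4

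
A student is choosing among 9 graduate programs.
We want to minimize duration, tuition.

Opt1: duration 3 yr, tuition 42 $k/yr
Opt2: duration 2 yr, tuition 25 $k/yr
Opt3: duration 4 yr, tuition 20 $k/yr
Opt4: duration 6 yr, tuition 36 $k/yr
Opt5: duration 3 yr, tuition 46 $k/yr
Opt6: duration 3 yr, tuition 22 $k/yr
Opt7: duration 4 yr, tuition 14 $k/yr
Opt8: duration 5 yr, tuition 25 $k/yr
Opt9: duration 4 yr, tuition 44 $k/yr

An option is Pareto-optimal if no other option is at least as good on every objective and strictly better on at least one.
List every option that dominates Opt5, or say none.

Opt1, Opt2, Opt6

Opt1: duration 3≤3, tuition 42≤46 — dominates Opt5.
Opt2: duration 2≤3, tuition 25≤46 — dominates Opt5.
Opt6: duration 3≤3, tuition 22≤46 — dominates Opt5.
Others (Opt3, Opt4, Opt7, Opt8, Opt9) are each worse than Opt5 on at least one objective.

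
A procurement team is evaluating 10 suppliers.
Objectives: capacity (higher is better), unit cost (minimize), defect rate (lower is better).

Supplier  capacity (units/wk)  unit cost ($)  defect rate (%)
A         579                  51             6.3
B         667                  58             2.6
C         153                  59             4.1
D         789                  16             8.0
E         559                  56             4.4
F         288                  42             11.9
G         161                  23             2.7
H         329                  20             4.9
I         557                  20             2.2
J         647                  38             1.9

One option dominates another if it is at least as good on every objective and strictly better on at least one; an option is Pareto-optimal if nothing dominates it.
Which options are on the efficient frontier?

B, D, I, J

A: dominated by J (capacity 647≥579, unit cost 38≤51, defect rate 1.9≤6.3).
B: not dominated.
C: dominated by B (capacity 667≥153, unit cost 58≤59, defect rate 2.6≤4.1).
D: not dominated (best capacity).
E: dominated by J (capacity 647≥559, unit cost 38≤56, defect rate 1.9≤4.4).
F: dominated by D (capacity 789≥288, unit cost 16≤42, defect rate 8.0≤11.9).
G: dominated by I (capacity 557≥161, unit cost 20≤23, defect rate 2.2≤2.7).
H: dominated by I (capacity 557≥329, unit cost 20≤20, defect rate 2.2≤4.9).
I: not dominated.
J: not dominated (best defect rate).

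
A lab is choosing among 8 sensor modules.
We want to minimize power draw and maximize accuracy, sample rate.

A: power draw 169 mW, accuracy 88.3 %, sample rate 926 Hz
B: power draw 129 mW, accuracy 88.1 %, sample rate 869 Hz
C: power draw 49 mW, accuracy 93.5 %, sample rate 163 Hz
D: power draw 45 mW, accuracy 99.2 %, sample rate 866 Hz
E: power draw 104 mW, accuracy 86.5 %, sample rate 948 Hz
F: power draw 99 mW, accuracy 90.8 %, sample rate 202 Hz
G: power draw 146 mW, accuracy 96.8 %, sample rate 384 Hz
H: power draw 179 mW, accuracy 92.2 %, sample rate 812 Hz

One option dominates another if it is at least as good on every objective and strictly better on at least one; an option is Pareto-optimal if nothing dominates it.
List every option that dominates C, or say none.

D: power draw 45≤49, accuracy 99.2≥93.5, sample rate 866≥163 — dominates C.
Others (A, B, E, F, G, H) are each worse than C on at least one objective.

D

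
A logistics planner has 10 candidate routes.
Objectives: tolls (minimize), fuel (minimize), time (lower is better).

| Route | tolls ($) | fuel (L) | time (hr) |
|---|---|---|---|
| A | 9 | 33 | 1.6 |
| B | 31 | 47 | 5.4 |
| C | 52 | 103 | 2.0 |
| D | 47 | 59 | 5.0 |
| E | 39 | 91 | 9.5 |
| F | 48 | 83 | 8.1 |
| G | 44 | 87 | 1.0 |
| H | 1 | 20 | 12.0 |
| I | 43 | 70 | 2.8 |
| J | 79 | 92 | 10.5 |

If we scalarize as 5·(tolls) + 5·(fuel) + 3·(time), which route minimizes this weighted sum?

A: 5·9 + 5·33 + 3·1.6 = 214.8
B: 5·31 + 5·47 + 3·5.4 = 406.2
C: 5·52 + 5·103 + 3·2.0 = 781.0
D: 5·47 + 5·59 + 3·5.0 = 545.0
E: 5·39 + 5·91 + 3·9.5 = 678.5
F: 5·48 + 5·83 + 3·8.1 = 679.3
G: 5·44 + 5·87 + 3·1.0 = 658.0
H: 5·1 + 5·20 + 3·12.0 = 141.0
I: 5·43 + 5·70 + 3·2.8 = 573.4
J: 5·79 + 5·92 + 3·10.5 = 886.5
Lowest: H at 141.0.

H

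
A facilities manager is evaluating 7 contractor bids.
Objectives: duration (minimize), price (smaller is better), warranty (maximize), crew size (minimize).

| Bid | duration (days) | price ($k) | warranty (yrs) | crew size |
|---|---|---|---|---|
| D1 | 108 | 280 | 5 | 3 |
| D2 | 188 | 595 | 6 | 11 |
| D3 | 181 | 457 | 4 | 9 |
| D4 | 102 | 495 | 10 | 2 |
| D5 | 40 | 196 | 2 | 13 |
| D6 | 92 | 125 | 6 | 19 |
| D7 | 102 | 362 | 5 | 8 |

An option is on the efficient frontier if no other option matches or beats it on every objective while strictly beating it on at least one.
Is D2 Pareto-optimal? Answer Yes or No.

D4 vs D2: duration 102≤188, price 495≤595, warranty 10≥6, crew size 2≤11 — D4 is at least as good on every objective and strictly better on at least one, so D4 dominates D2.

No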